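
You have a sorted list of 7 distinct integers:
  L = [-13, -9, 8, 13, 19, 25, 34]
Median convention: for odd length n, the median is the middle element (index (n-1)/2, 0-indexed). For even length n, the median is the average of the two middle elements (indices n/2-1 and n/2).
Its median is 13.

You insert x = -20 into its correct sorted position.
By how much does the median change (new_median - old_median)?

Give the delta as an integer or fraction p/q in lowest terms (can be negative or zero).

Answer: -5/2

Derivation:
Old median = 13
After inserting x = -20: new sorted = [-20, -13, -9, 8, 13, 19, 25, 34]
New median = 21/2
Delta = 21/2 - 13 = -5/2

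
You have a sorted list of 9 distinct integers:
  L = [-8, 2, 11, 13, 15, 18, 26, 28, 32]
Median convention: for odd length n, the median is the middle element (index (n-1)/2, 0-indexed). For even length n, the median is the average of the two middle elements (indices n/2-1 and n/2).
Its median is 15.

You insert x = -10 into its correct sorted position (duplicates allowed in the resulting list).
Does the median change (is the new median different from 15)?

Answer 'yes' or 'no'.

Old median = 15
Insert x = -10
New median = 14
Changed? yes

Answer: yes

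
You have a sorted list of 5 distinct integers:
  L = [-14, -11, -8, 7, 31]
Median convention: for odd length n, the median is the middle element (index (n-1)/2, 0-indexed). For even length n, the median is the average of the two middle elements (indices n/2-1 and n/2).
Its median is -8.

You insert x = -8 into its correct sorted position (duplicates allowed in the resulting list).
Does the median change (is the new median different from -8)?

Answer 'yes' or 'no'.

Answer: no

Derivation:
Old median = -8
Insert x = -8
New median = -8
Changed? no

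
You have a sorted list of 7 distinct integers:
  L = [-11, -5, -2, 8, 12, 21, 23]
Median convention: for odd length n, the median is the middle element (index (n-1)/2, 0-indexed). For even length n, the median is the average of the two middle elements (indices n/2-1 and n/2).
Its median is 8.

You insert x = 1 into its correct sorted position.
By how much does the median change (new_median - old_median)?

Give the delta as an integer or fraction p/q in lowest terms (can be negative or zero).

Answer: -7/2

Derivation:
Old median = 8
After inserting x = 1: new sorted = [-11, -5, -2, 1, 8, 12, 21, 23]
New median = 9/2
Delta = 9/2 - 8 = -7/2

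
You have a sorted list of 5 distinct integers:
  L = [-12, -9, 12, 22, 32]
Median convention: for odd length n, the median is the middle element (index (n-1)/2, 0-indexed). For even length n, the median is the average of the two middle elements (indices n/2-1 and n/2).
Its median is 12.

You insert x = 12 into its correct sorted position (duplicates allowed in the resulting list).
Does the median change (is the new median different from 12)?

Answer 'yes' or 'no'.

Answer: no

Derivation:
Old median = 12
Insert x = 12
New median = 12
Changed? no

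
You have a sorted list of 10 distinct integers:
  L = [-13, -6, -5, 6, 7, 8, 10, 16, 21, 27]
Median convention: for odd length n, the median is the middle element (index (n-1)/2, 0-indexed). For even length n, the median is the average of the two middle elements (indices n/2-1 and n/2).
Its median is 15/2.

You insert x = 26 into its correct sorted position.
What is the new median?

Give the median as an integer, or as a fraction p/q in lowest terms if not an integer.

Answer: 8

Derivation:
Old list (sorted, length 10): [-13, -6, -5, 6, 7, 8, 10, 16, 21, 27]
Old median = 15/2
Insert x = 26
Old length even (10). Middle pair: indices 4,5 = 7,8.
New length odd (11). New median = single middle element.
x = 26: 9 elements are < x, 1 elements are > x.
New sorted list: [-13, -6, -5, 6, 7, 8, 10, 16, 21, 26, 27]
New median = 8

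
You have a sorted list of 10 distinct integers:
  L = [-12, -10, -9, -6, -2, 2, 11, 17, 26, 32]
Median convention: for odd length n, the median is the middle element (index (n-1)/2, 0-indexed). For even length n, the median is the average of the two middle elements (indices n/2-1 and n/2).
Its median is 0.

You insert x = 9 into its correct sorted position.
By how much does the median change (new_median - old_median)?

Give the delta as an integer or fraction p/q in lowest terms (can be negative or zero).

Old median = 0
After inserting x = 9: new sorted = [-12, -10, -9, -6, -2, 2, 9, 11, 17, 26, 32]
New median = 2
Delta = 2 - 0 = 2

Answer: 2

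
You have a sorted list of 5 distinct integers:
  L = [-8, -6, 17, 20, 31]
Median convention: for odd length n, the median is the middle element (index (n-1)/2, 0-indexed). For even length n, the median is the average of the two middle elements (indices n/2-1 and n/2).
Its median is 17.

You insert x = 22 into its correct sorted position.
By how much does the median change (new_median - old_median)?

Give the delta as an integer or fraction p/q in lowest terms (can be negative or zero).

Old median = 17
After inserting x = 22: new sorted = [-8, -6, 17, 20, 22, 31]
New median = 37/2
Delta = 37/2 - 17 = 3/2

Answer: 3/2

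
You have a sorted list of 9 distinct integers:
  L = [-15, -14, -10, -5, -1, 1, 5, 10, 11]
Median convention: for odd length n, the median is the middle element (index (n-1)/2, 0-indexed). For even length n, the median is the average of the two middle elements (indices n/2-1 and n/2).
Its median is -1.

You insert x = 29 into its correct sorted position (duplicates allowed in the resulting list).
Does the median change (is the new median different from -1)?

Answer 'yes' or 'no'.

Answer: yes

Derivation:
Old median = -1
Insert x = 29
New median = 0
Changed? yes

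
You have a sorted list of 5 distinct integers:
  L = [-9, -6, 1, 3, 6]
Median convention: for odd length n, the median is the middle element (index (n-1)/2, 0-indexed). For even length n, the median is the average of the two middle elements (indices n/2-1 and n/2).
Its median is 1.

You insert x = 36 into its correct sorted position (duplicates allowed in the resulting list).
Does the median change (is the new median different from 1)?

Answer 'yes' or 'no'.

Answer: yes

Derivation:
Old median = 1
Insert x = 36
New median = 2
Changed? yes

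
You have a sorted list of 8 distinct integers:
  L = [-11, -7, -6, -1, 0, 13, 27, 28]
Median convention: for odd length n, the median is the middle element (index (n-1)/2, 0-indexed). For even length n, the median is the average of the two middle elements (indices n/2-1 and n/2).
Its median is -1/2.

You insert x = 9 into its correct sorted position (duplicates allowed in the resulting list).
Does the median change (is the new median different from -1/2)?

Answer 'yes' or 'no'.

Answer: yes

Derivation:
Old median = -1/2
Insert x = 9
New median = 0
Changed? yes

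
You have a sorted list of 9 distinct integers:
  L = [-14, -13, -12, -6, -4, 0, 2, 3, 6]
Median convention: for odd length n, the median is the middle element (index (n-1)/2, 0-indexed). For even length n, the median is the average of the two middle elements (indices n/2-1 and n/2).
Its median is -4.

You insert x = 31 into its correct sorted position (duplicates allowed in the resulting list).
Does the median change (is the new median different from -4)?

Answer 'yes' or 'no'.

Old median = -4
Insert x = 31
New median = -2
Changed? yes

Answer: yes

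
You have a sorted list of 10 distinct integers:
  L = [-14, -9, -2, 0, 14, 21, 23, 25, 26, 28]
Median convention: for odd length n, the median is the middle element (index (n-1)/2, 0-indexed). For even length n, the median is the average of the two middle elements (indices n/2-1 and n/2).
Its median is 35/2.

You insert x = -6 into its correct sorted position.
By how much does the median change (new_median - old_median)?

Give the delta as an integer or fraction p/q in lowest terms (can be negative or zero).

Old median = 35/2
After inserting x = -6: new sorted = [-14, -9, -6, -2, 0, 14, 21, 23, 25, 26, 28]
New median = 14
Delta = 14 - 35/2 = -7/2

Answer: -7/2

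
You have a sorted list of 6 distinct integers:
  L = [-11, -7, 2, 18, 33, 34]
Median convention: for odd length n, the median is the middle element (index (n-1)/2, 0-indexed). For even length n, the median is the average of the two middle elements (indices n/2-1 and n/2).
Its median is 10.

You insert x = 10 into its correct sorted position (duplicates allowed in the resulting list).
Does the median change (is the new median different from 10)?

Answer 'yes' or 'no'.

Answer: no

Derivation:
Old median = 10
Insert x = 10
New median = 10
Changed? no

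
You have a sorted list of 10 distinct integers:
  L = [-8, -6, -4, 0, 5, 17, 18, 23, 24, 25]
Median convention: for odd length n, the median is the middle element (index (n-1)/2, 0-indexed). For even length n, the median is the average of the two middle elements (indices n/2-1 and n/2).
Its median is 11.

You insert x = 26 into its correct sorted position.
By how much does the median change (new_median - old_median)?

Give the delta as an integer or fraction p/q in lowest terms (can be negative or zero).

Old median = 11
After inserting x = 26: new sorted = [-8, -6, -4, 0, 5, 17, 18, 23, 24, 25, 26]
New median = 17
Delta = 17 - 11 = 6

Answer: 6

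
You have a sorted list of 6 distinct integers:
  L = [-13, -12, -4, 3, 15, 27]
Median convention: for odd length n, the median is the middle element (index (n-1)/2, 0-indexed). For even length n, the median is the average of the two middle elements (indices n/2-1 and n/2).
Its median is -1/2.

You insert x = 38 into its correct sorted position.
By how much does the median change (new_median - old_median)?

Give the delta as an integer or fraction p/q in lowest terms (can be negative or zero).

Answer: 7/2

Derivation:
Old median = -1/2
After inserting x = 38: new sorted = [-13, -12, -4, 3, 15, 27, 38]
New median = 3
Delta = 3 - -1/2 = 7/2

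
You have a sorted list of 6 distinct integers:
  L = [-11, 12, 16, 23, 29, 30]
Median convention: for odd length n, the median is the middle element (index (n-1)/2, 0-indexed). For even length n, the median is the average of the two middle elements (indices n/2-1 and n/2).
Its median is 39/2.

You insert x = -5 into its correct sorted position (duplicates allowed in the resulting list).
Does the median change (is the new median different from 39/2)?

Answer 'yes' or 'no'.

Old median = 39/2
Insert x = -5
New median = 16
Changed? yes

Answer: yes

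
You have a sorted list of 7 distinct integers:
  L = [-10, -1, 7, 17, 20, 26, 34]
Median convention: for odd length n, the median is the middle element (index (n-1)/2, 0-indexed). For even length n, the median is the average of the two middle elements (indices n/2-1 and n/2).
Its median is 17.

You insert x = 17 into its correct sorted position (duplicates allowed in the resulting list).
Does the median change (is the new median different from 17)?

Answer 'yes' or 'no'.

Old median = 17
Insert x = 17
New median = 17
Changed? no

Answer: no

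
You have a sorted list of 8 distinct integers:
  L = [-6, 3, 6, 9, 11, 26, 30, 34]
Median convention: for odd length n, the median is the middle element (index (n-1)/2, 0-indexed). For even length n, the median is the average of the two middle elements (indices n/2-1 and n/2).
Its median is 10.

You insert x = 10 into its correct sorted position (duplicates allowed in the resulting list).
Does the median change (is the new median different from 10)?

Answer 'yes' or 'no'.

Answer: no

Derivation:
Old median = 10
Insert x = 10
New median = 10
Changed? no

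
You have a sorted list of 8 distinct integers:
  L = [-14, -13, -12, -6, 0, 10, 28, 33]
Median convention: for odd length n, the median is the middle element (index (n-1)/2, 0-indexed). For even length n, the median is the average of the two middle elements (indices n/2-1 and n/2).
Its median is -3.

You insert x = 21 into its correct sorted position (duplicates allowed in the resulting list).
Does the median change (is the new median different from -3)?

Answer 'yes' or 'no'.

Answer: yes

Derivation:
Old median = -3
Insert x = 21
New median = 0
Changed? yes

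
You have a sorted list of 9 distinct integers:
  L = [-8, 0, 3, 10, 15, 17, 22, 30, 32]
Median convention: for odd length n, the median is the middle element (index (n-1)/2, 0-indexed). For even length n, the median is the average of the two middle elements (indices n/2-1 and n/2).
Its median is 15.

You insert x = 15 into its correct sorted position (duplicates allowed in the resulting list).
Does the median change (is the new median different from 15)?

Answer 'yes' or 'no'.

Old median = 15
Insert x = 15
New median = 15
Changed? no

Answer: no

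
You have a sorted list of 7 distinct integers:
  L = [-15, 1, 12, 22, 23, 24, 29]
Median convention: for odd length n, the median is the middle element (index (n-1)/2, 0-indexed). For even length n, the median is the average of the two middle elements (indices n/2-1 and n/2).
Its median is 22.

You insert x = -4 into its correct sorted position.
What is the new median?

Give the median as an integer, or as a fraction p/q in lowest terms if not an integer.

Old list (sorted, length 7): [-15, 1, 12, 22, 23, 24, 29]
Old median = 22
Insert x = -4
Old length odd (7). Middle was index 3 = 22.
New length even (8). New median = avg of two middle elements.
x = -4: 1 elements are < x, 6 elements are > x.
New sorted list: [-15, -4, 1, 12, 22, 23, 24, 29]
New median = 17

Answer: 17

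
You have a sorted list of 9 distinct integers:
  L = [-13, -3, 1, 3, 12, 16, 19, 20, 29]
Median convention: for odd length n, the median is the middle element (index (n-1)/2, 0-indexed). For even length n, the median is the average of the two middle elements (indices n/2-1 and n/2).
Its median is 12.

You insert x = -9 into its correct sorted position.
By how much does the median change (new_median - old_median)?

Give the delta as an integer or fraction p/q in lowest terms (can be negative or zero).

Old median = 12
After inserting x = -9: new sorted = [-13, -9, -3, 1, 3, 12, 16, 19, 20, 29]
New median = 15/2
Delta = 15/2 - 12 = -9/2

Answer: -9/2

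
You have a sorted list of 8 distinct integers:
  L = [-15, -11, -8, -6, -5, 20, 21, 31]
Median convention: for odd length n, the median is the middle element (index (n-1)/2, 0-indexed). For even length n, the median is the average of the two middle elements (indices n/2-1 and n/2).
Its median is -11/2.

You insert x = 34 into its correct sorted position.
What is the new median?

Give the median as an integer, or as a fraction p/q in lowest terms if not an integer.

Answer: -5

Derivation:
Old list (sorted, length 8): [-15, -11, -8, -6, -5, 20, 21, 31]
Old median = -11/2
Insert x = 34
Old length even (8). Middle pair: indices 3,4 = -6,-5.
New length odd (9). New median = single middle element.
x = 34: 8 elements are < x, 0 elements are > x.
New sorted list: [-15, -11, -8, -6, -5, 20, 21, 31, 34]
New median = -5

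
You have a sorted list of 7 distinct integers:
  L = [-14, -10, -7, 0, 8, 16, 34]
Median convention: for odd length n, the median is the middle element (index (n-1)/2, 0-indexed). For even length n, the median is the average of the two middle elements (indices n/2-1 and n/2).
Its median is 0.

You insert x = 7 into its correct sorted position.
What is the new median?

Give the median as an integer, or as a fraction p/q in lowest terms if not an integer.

Old list (sorted, length 7): [-14, -10, -7, 0, 8, 16, 34]
Old median = 0
Insert x = 7
Old length odd (7). Middle was index 3 = 0.
New length even (8). New median = avg of two middle elements.
x = 7: 4 elements are < x, 3 elements are > x.
New sorted list: [-14, -10, -7, 0, 7, 8, 16, 34]
New median = 7/2

Answer: 7/2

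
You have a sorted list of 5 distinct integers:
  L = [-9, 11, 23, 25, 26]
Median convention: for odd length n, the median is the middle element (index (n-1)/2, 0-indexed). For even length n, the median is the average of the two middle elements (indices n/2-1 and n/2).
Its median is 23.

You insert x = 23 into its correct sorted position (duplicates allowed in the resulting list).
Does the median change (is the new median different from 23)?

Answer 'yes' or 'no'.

Answer: no

Derivation:
Old median = 23
Insert x = 23
New median = 23
Changed? no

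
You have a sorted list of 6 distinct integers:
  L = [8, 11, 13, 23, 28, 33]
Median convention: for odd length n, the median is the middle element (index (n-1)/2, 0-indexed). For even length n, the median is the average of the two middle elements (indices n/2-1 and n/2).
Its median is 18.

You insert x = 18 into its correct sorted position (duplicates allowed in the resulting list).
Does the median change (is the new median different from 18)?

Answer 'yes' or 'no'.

Answer: no

Derivation:
Old median = 18
Insert x = 18
New median = 18
Changed? no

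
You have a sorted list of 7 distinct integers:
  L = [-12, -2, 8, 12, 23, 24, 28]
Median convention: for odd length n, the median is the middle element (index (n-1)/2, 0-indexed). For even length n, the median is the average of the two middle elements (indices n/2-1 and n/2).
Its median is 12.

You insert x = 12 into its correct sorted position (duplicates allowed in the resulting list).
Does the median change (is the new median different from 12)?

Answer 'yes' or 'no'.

Answer: no

Derivation:
Old median = 12
Insert x = 12
New median = 12
Changed? no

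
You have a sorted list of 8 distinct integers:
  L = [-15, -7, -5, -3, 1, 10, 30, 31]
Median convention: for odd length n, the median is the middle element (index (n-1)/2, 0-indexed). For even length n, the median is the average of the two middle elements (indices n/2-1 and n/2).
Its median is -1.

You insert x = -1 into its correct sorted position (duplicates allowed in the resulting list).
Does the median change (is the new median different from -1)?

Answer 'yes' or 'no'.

Old median = -1
Insert x = -1
New median = -1
Changed? no

Answer: no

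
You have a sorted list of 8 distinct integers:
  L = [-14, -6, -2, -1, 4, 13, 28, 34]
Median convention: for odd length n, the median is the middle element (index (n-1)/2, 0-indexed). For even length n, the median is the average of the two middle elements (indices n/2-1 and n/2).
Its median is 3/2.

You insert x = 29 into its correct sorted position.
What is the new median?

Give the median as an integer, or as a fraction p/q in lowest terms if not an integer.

Old list (sorted, length 8): [-14, -6, -2, -1, 4, 13, 28, 34]
Old median = 3/2
Insert x = 29
Old length even (8). Middle pair: indices 3,4 = -1,4.
New length odd (9). New median = single middle element.
x = 29: 7 elements are < x, 1 elements are > x.
New sorted list: [-14, -6, -2, -1, 4, 13, 28, 29, 34]
New median = 4

Answer: 4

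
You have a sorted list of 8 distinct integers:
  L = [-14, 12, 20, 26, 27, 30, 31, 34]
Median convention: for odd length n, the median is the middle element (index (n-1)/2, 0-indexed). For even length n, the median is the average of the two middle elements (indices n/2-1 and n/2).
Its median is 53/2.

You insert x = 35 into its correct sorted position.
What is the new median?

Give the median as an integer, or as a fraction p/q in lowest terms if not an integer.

Old list (sorted, length 8): [-14, 12, 20, 26, 27, 30, 31, 34]
Old median = 53/2
Insert x = 35
Old length even (8). Middle pair: indices 3,4 = 26,27.
New length odd (9). New median = single middle element.
x = 35: 8 elements are < x, 0 elements are > x.
New sorted list: [-14, 12, 20, 26, 27, 30, 31, 34, 35]
New median = 27

Answer: 27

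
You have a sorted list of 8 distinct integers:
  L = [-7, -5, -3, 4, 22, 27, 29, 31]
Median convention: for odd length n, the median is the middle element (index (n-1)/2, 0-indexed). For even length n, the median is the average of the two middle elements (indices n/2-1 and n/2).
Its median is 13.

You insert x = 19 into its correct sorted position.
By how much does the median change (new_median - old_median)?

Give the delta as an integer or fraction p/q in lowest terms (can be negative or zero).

Old median = 13
After inserting x = 19: new sorted = [-7, -5, -3, 4, 19, 22, 27, 29, 31]
New median = 19
Delta = 19 - 13 = 6

Answer: 6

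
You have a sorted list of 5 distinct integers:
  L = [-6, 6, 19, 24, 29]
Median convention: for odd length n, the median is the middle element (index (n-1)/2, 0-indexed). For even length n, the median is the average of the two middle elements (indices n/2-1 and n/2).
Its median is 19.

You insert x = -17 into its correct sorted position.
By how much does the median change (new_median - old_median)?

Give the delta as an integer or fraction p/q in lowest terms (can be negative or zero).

Answer: -13/2

Derivation:
Old median = 19
After inserting x = -17: new sorted = [-17, -6, 6, 19, 24, 29]
New median = 25/2
Delta = 25/2 - 19 = -13/2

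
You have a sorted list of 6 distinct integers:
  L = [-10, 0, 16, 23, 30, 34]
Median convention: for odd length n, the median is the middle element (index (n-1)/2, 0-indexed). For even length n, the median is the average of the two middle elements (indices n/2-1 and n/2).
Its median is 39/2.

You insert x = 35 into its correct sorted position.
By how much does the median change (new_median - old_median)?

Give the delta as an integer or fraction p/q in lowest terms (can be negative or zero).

Answer: 7/2

Derivation:
Old median = 39/2
After inserting x = 35: new sorted = [-10, 0, 16, 23, 30, 34, 35]
New median = 23
Delta = 23 - 39/2 = 7/2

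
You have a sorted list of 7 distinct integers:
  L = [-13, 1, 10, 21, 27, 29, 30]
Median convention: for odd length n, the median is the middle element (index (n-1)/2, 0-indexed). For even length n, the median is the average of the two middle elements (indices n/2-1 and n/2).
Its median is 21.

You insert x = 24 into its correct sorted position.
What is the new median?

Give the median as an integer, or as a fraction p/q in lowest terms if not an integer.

Old list (sorted, length 7): [-13, 1, 10, 21, 27, 29, 30]
Old median = 21
Insert x = 24
Old length odd (7). Middle was index 3 = 21.
New length even (8). New median = avg of two middle elements.
x = 24: 4 elements are < x, 3 elements are > x.
New sorted list: [-13, 1, 10, 21, 24, 27, 29, 30]
New median = 45/2

Answer: 45/2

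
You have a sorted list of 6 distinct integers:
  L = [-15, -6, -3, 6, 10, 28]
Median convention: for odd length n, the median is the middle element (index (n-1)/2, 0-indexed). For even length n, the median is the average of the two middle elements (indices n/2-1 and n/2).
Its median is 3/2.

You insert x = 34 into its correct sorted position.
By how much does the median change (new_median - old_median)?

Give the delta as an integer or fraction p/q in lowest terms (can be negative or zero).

Answer: 9/2

Derivation:
Old median = 3/2
After inserting x = 34: new sorted = [-15, -6, -3, 6, 10, 28, 34]
New median = 6
Delta = 6 - 3/2 = 9/2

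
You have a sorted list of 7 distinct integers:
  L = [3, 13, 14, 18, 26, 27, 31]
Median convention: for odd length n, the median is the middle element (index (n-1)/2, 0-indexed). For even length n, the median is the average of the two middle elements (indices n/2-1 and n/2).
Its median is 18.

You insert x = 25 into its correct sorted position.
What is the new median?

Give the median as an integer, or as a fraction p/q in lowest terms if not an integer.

Answer: 43/2

Derivation:
Old list (sorted, length 7): [3, 13, 14, 18, 26, 27, 31]
Old median = 18
Insert x = 25
Old length odd (7). Middle was index 3 = 18.
New length even (8). New median = avg of two middle elements.
x = 25: 4 elements are < x, 3 elements are > x.
New sorted list: [3, 13, 14, 18, 25, 26, 27, 31]
New median = 43/2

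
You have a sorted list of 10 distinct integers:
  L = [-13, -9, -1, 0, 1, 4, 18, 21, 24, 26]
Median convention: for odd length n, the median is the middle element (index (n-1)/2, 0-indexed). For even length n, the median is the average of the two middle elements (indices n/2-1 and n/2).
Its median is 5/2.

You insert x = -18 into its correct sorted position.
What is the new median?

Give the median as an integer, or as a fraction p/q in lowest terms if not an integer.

Old list (sorted, length 10): [-13, -9, -1, 0, 1, 4, 18, 21, 24, 26]
Old median = 5/2
Insert x = -18
Old length even (10). Middle pair: indices 4,5 = 1,4.
New length odd (11). New median = single middle element.
x = -18: 0 elements are < x, 10 elements are > x.
New sorted list: [-18, -13, -9, -1, 0, 1, 4, 18, 21, 24, 26]
New median = 1

Answer: 1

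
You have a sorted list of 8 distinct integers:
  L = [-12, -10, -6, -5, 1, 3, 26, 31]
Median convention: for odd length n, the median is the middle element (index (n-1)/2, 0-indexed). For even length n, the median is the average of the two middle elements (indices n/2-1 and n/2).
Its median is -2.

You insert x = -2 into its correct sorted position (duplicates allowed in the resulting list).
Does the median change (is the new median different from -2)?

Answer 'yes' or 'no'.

Old median = -2
Insert x = -2
New median = -2
Changed? no

Answer: no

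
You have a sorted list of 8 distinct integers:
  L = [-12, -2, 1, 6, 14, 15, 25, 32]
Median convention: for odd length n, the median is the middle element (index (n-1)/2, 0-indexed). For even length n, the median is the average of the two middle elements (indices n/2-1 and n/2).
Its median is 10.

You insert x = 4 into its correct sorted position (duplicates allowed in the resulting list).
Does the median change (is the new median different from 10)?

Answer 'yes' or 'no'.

Old median = 10
Insert x = 4
New median = 6
Changed? yes

Answer: yes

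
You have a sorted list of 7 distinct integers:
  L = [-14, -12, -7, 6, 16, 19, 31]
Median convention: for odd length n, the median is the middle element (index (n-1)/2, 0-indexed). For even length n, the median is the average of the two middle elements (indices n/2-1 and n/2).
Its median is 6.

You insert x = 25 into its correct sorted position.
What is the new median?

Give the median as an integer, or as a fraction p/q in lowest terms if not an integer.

Answer: 11

Derivation:
Old list (sorted, length 7): [-14, -12, -7, 6, 16, 19, 31]
Old median = 6
Insert x = 25
Old length odd (7). Middle was index 3 = 6.
New length even (8). New median = avg of two middle elements.
x = 25: 6 elements are < x, 1 elements are > x.
New sorted list: [-14, -12, -7, 6, 16, 19, 25, 31]
New median = 11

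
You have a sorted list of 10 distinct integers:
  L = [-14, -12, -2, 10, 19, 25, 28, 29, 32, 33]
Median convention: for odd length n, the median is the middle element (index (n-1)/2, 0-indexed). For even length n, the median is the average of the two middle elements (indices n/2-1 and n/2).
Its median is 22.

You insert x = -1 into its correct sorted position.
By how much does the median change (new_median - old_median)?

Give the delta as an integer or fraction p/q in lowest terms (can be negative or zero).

Answer: -3

Derivation:
Old median = 22
After inserting x = -1: new sorted = [-14, -12, -2, -1, 10, 19, 25, 28, 29, 32, 33]
New median = 19
Delta = 19 - 22 = -3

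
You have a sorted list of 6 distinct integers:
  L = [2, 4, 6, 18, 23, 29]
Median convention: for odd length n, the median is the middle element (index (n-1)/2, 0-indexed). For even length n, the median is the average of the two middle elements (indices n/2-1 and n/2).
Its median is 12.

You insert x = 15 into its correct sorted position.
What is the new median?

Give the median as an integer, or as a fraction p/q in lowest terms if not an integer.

Old list (sorted, length 6): [2, 4, 6, 18, 23, 29]
Old median = 12
Insert x = 15
Old length even (6). Middle pair: indices 2,3 = 6,18.
New length odd (7). New median = single middle element.
x = 15: 3 elements are < x, 3 elements are > x.
New sorted list: [2, 4, 6, 15, 18, 23, 29]
New median = 15

Answer: 15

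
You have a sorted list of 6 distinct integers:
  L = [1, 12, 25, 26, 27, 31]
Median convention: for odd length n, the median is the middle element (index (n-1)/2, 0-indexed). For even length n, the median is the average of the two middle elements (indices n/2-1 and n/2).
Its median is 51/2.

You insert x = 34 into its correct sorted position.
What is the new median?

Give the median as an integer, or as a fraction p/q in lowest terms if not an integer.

Answer: 26

Derivation:
Old list (sorted, length 6): [1, 12, 25, 26, 27, 31]
Old median = 51/2
Insert x = 34
Old length even (6). Middle pair: indices 2,3 = 25,26.
New length odd (7). New median = single middle element.
x = 34: 6 elements are < x, 0 elements are > x.
New sorted list: [1, 12, 25, 26, 27, 31, 34]
New median = 26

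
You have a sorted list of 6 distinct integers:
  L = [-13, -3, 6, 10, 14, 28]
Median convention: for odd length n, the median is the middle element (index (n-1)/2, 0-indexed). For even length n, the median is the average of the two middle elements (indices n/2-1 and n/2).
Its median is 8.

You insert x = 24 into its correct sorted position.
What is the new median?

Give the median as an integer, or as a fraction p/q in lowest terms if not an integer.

Old list (sorted, length 6): [-13, -3, 6, 10, 14, 28]
Old median = 8
Insert x = 24
Old length even (6). Middle pair: indices 2,3 = 6,10.
New length odd (7). New median = single middle element.
x = 24: 5 elements are < x, 1 elements are > x.
New sorted list: [-13, -3, 6, 10, 14, 24, 28]
New median = 10

Answer: 10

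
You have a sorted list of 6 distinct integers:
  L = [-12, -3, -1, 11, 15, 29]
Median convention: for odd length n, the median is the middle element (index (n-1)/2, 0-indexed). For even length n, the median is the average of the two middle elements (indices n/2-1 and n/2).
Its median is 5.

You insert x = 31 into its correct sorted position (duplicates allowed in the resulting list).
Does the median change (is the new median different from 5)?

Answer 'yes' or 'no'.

Answer: yes

Derivation:
Old median = 5
Insert x = 31
New median = 11
Changed? yes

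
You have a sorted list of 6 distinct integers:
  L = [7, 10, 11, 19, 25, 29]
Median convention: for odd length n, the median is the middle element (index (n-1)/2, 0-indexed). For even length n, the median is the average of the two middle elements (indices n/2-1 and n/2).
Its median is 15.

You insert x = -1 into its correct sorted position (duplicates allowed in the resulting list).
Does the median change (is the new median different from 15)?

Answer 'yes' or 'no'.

Old median = 15
Insert x = -1
New median = 11
Changed? yes

Answer: yes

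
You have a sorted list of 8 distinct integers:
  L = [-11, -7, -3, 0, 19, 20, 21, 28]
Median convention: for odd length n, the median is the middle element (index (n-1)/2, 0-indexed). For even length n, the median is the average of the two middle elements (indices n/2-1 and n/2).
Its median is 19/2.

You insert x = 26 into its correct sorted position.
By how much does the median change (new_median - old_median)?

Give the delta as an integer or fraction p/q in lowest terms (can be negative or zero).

Old median = 19/2
After inserting x = 26: new sorted = [-11, -7, -3, 0, 19, 20, 21, 26, 28]
New median = 19
Delta = 19 - 19/2 = 19/2

Answer: 19/2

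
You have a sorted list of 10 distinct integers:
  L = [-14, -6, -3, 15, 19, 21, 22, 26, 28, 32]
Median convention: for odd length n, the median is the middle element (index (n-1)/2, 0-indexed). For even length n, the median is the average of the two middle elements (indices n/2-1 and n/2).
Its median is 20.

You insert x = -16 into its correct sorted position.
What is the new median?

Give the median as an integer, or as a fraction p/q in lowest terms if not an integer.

Old list (sorted, length 10): [-14, -6, -3, 15, 19, 21, 22, 26, 28, 32]
Old median = 20
Insert x = -16
Old length even (10). Middle pair: indices 4,5 = 19,21.
New length odd (11). New median = single middle element.
x = -16: 0 elements are < x, 10 elements are > x.
New sorted list: [-16, -14, -6, -3, 15, 19, 21, 22, 26, 28, 32]
New median = 19

Answer: 19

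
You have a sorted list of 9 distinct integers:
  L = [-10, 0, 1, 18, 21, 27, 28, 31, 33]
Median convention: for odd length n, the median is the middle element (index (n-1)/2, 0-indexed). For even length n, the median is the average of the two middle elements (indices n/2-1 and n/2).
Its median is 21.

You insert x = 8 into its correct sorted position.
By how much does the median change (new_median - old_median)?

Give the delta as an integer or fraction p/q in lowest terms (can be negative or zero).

Old median = 21
After inserting x = 8: new sorted = [-10, 0, 1, 8, 18, 21, 27, 28, 31, 33]
New median = 39/2
Delta = 39/2 - 21 = -3/2

Answer: -3/2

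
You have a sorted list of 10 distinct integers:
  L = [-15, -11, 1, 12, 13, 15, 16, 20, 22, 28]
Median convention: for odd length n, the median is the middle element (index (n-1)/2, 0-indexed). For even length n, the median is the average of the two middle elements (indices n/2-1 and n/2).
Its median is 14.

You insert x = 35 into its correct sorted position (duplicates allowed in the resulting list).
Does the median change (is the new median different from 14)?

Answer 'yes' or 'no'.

Answer: yes

Derivation:
Old median = 14
Insert x = 35
New median = 15
Changed? yes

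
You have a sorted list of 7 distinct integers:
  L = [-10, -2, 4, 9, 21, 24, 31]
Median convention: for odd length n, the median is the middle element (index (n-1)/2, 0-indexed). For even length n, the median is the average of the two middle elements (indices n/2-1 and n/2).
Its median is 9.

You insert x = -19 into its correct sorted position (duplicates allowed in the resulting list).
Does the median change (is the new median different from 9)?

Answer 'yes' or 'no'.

Answer: yes

Derivation:
Old median = 9
Insert x = -19
New median = 13/2
Changed? yes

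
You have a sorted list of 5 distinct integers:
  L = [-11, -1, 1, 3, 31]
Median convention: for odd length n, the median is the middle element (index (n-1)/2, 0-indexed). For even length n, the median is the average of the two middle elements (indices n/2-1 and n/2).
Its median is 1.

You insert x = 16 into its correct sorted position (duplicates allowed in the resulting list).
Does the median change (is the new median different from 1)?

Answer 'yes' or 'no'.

Old median = 1
Insert x = 16
New median = 2
Changed? yes

Answer: yes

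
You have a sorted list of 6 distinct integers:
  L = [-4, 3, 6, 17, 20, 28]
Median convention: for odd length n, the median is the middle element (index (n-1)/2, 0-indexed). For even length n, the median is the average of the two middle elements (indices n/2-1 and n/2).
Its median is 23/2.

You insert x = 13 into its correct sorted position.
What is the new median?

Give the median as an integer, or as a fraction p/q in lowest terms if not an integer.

Answer: 13

Derivation:
Old list (sorted, length 6): [-4, 3, 6, 17, 20, 28]
Old median = 23/2
Insert x = 13
Old length even (6). Middle pair: indices 2,3 = 6,17.
New length odd (7). New median = single middle element.
x = 13: 3 elements are < x, 3 elements are > x.
New sorted list: [-4, 3, 6, 13, 17, 20, 28]
New median = 13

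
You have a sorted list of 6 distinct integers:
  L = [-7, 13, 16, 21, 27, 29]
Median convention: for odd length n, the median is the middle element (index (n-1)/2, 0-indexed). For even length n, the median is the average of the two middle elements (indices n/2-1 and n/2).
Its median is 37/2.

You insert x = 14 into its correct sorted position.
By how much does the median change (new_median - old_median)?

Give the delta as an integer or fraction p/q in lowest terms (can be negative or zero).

Answer: -5/2

Derivation:
Old median = 37/2
After inserting x = 14: new sorted = [-7, 13, 14, 16, 21, 27, 29]
New median = 16
Delta = 16 - 37/2 = -5/2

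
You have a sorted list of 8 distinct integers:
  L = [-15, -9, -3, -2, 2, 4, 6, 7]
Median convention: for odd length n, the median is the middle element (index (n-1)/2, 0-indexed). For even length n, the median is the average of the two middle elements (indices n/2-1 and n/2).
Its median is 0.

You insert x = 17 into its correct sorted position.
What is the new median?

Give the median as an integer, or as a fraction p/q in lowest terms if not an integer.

Answer: 2

Derivation:
Old list (sorted, length 8): [-15, -9, -3, -2, 2, 4, 6, 7]
Old median = 0
Insert x = 17
Old length even (8). Middle pair: indices 3,4 = -2,2.
New length odd (9). New median = single middle element.
x = 17: 8 elements are < x, 0 elements are > x.
New sorted list: [-15, -9, -3, -2, 2, 4, 6, 7, 17]
New median = 2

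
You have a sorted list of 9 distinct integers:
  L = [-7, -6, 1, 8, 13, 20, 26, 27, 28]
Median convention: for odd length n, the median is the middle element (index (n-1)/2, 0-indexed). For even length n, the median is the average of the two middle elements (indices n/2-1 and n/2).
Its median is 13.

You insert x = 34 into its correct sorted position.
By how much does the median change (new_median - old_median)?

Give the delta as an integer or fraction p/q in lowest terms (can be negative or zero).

Old median = 13
After inserting x = 34: new sorted = [-7, -6, 1, 8, 13, 20, 26, 27, 28, 34]
New median = 33/2
Delta = 33/2 - 13 = 7/2

Answer: 7/2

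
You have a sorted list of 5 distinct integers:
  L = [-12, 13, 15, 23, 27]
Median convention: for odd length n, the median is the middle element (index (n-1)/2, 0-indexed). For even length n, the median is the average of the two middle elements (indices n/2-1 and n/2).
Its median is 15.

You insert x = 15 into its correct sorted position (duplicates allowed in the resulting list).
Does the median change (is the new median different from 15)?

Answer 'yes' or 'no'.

Old median = 15
Insert x = 15
New median = 15
Changed? no

Answer: no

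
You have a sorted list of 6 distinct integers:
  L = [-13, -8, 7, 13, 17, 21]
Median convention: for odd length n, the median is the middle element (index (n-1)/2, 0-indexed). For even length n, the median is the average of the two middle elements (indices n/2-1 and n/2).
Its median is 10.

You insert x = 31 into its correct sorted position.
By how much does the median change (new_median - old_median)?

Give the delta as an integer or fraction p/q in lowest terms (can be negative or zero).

Old median = 10
After inserting x = 31: new sorted = [-13, -8, 7, 13, 17, 21, 31]
New median = 13
Delta = 13 - 10 = 3

Answer: 3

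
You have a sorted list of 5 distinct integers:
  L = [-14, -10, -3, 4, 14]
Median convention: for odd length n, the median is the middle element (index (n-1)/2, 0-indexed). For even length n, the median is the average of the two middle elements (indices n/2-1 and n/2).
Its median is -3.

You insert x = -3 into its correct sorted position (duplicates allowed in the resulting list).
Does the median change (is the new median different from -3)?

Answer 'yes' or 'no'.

Answer: no

Derivation:
Old median = -3
Insert x = -3
New median = -3
Changed? no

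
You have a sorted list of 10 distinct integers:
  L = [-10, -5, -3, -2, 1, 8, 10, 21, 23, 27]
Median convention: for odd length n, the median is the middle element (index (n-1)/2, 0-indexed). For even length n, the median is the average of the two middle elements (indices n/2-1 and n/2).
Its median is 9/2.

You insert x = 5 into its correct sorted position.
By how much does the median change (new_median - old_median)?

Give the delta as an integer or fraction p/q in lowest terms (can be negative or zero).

Old median = 9/2
After inserting x = 5: new sorted = [-10, -5, -3, -2, 1, 5, 8, 10, 21, 23, 27]
New median = 5
Delta = 5 - 9/2 = 1/2

Answer: 1/2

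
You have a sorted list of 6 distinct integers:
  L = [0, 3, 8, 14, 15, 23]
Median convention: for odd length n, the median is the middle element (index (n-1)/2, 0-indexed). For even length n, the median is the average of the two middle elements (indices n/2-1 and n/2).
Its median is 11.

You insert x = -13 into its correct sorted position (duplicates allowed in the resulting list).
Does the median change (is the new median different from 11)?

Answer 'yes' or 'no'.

Old median = 11
Insert x = -13
New median = 8
Changed? yes

Answer: yes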